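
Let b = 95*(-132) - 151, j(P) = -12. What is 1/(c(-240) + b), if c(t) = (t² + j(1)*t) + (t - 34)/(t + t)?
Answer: 240/11469497 ≈ 2.0925e-5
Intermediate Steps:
c(t) = t² - 12*t + (-34 + t)/(2*t) (c(t) = (t² - 12*t) + (t - 34)/(t + t) = (t² - 12*t) + (-34 + t)/((2*t)) = (t² - 12*t) + (-34 + t)*(1/(2*t)) = (t² - 12*t) + (-34 + t)/(2*t) = t² - 12*t + (-34 + t)/(2*t))
b = -12691 (b = -12540 - 151 = -12691)
1/(c(-240) + b) = 1/((½ + (-240)² - 17/(-240) - 12*(-240)) - 12691) = 1/((½ + 57600 - 17*(-1/240) + 2880) - 12691) = 1/((½ + 57600 + 17/240 + 2880) - 12691) = 1/(14515337/240 - 12691) = 1/(11469497/240) = 240/11469497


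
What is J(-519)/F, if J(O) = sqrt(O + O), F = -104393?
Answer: -I*sqrt(1038)/104393 ≈ -0.00030862*I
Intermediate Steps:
J(O) = sqrt(2)*sqrt(O) (J(O) = sqrt(2*O) = sqrt(2)*sqrt(O))
J(-519)/F = (sqrt(2)*sqrt(-519))/(-104393) = (sqrt(2)*(I*sqrt(519)))*(-1/104393) = (I*sqrt(1038))*(-1/104393) = -I*sqrt(1038)/104393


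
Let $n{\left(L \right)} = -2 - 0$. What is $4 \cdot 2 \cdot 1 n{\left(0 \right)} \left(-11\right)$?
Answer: $176$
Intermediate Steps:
$n{\left(L \right)} = -2$ ($n{\left(L \right)} = -2 + 0 = -2$)
$4 \cdot 2 \cdot 1 n{\left(0 \right)} \left(-11\right) = 4 \cdot 2 \cdot 1 \left(-2\right) \left(-11\right) = 8 \cdot 1 \left(-2\right) \left(-11\right) = 8 \left(-2\right) \left(-11\right) = \left(-16\right) \left(-11\right) = 176$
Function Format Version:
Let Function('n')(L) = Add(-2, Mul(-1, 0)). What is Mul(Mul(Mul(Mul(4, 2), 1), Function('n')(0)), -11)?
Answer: 176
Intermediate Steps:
Function('n')(L) = -2 (Function('n')(L) = Add(-2, 0) = -2)
Mul(Mul(Mul(Mul(4, 2), 1), Function('n')(0)), -11) = Mul(Mul(Mul(Mul(4, 2), 1), -2), -11) = Mul(Mul(Mul(8, 1), -2), -11) = Mul(Mul(8, -2), -11) = Mul(-16, -11) = 176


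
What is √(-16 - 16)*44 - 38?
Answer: -38 + 176*I*√2 ≈ -38.0 + 248.9*I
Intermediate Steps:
√(-16 - 16)*44 - 38 = √(-32)*44 - 38 = (4*I*√2)*44 - 38 = 176*I*√2 - 38 = -38 + 176*I*√2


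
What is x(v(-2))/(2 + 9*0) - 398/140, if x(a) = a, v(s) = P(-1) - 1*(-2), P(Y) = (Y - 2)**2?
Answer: 93/35 ≈ 2.6571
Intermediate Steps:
P(Y) = (-2 + Y)**2
v(s) = 11 (v(s) = (-2 - 1)**2 - 1*(-2) = (-3)**2 + 2 = 9 + 2 = 11)
x(v(-2))/(2 + 9*0) - 398/140 = 11/(2 + 9*0) - 398/140 = 11/(2 + 0) - 398*1/140 = 11/2 - 199/70 = 93/35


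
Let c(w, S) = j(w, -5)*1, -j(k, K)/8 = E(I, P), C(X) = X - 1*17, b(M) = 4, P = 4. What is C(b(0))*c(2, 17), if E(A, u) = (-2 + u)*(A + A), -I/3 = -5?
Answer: 6240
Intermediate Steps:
I = 15 (I = -3*(-5) = 15)
C(X) = -17 + X (C(X) = X - 17 = -17 + X)
E(A, u) = 2*A*(-2 + u) (E(A, u) = (-2 + u)*(2*A) = 2*A*(-2 + u))
j(k, K) = -480 (j(k, K) = -16*15*(-2 + 4) = -16*15*2 = -8*60 = -480)
c(w, S) = -480 (c(w, S) = -480*1 = -480)
C(b(0))*c(2, 17) = (-17 + 4)*(-480) = -13*(-480) = 6240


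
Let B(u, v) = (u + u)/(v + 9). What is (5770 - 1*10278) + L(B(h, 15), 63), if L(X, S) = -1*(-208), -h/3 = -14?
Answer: -4300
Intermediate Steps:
h = 42 (h = -3*(-14) = 42)
B(u, v) = 2*u/(9 + v) (B(u, v) = (2*u)/(9 + v) = 2*u/(9 + v))
L(X, S) = 208
(5770 - 1*10278) + L(B(h, 15), 63) = (5770 - 1*10278) + 208 = (5770 - 10278) + 208 = -4508 + 208 = -4300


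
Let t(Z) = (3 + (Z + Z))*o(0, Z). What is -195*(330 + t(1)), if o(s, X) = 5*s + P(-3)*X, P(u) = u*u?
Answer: -73125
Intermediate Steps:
P(u) = u²
o(s, X) = 5*s + 9*X (o(s, X) = 5*s + (-3)²*X = 5*s + 9*X)
t(Z) = 9*Z*(3 + 2*Z) (t(Z) = (3 + (Z + Z))*(5*0 + 9*Z) = (3 + 2*Z)*(0 + 9*Z) = (3 + 2*Z)*(9*Z) = 9*Z*(3 + 2*Z))
-195*(330 + t(1)) = -195*(330 + 9*1*(3 + 2*1)) = -195*(330 + 9*1*(3 + 2)) = -195*(330 + 9*1*5) = -195*(330 + 45) = -195*375 = -73125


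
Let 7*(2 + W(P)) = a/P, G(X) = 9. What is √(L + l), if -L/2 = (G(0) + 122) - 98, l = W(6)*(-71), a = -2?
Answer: √35007/21 ≈ 8.9096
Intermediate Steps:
W(P) = -2 - 2/(7*P) (W(P) = -2 + (-2/P)/7 = -2 - 2/(7*P))
l = 3053/21 (l = (-2 - 2/7/6)*(-71) = (-2 - 2/7*⅙)*(-71) = (-2 - 1/21)*(-71) = -43/21*(-71) = 3053/21 ≈ 145.38)
L = -66 (L = -2*((9 + 122) - 98) = -2*(131 - 98) = -2*33 = -66)
√(L + l) = √(-66 + 3053/21) = √(1667/21) = √35007/21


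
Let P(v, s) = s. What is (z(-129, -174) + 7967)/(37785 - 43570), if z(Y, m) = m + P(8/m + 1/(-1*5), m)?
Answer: -7619/5785 ≈ -1.3170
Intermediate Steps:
z(Y, m) = 2*m (z(Y, m) = m + m = 2*m)
(z(-129, -174) + 7967)/(37785 - 43570) = (2*(-174) + 7967)/(37785 - 43570) = (-348 + 7967)/(-5785) = 7619*(-1/5785) = -7619/5785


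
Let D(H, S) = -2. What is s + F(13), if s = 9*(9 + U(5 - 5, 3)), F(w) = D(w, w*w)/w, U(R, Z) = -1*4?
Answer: 583/13 ≈ 44.846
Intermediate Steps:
U(R, Z) = -4
F(w) = -2/w
s = 45 (s = 9*(9 - 4) = 9*5 = 45)
s + F(13) = 45 - 2/13 = 583/13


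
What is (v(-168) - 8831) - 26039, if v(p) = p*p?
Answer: -6646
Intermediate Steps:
v(p) = p²
(v(-168) - 8831) - 26039 = ((-168)² - 8831) - 26039 = (28224 - 8831) - 26039 = 19393 - 26039 = -6646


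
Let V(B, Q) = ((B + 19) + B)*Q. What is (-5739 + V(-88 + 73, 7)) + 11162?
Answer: 5346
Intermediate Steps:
V(B, Q) = Q*(19 + 2*B) (V(B, Q) = ((19 + B) + B)*Q = (19 + 2*B)*Q = Q*(19 + 2*B))
(-5739 + V(-88 + 73, 7)) + 11162 = (-5739 + 7*(19 + 2*(-88 + 73))) + 11162 = (-5739 + 7*(19 + 2*(-15))) + 11162 = (-5739 + 7*(19 - 30)) + 11162 = (-5739 + 7*(-11)) + 11162 = (-5739 - 77) + 11162 = -5816 + 11162 = 5346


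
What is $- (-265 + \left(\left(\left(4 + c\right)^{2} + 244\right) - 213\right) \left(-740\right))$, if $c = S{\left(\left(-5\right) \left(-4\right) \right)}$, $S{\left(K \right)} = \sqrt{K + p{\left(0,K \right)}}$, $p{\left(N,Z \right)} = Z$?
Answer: $64645 + 11840 \sqrt{10} \approx 1.0209 \cdot 10^{5}$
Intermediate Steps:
$S{\left(K \right)} = \sqrt{2} \sqrt{K}$ ($S{\left(K \right)} = \sqrt{K + K} = \sqrt{2 K} = \sqrt{2} \sqrt{K}$)
$c = 2 \sqrt{10}$ ($c = \sqrt{2} \sqrt{\left(-5\right) \left(-4\right)} = \sqrt{2} \sqrt{20} = \sqrt{2} \cdot 2 \sqrt{5} = 2 \sqrt{10} \approx 6.3246$)
$- (-265 + \left(\left(\left(4 + c\right)^{2} + 244\right) - 213\right) \left(-740\right)) = - (-265 + \left(\left(\left(4 + 2 \sqrt{10}\right)^{2} + 244\right) - 213\right) \left(-740\right)) = - (-265 + \left(\left(244 + \left(4 + 2 \sqrt{10}\right)^{2}\right) - 213\right) \left(-740\right)) = - (-265 + \left(31 + \left(4 + 2 \sqrt{10}\right)^{2}\right) \left(-740\right)) = - (-265 - \left(22940 + 740 \left(4 + 2 \sqrt{10}\right)^{2}\right)) = - (-23205 - 740 \left(4 + 2 \sqrt{10}\right)^{2}) = 23205 + 740 \left(4 + 2 \sqrt{10}\right)^{2}$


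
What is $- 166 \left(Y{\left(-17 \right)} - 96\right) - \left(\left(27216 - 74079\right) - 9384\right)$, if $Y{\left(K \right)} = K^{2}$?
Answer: $24209$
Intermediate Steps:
$- 166 \left(Y{\left(-17 \right)} - 96\right) - \left(\left(27216 - 74079\right) - 9384\right) = - 166 \left(\left(-17\right)^{2} - 96\right) - \left(\left(27216 - 74079\right) - 9384\right) = - 166 \left(289 - 96\right) - \left(-46863 - 9384\right) = \left(-166\right) 193 - -56247 = -32038 + 56247 = 24209$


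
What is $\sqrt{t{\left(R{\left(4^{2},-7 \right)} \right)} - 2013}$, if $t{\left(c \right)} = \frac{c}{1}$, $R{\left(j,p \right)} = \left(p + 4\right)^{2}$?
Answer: $2 i \sqrt{501} \approx 44.766 i$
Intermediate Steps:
$R{\left(j,p \right)} = \left(4 + p\right)^{2}$
$t{\left(c \right)} = c$ ($t{\left(c \right)} = c 1 = c$)
$\sqrt{t{\left(R{\left(4^{2},-7 \right)} \right)} - 2013} = \sqrt{\left(4 - 7\right)^{2} - 2013} = \sqrt{\left(-3\right)^{2} - 2013} = \sqrt{9 - 2013} = \sqrt{-2004} = 2 i \sqrt{501}$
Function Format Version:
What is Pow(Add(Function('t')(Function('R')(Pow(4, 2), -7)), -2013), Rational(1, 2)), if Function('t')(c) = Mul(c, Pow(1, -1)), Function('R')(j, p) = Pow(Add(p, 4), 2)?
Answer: Mul(2, I, Pow(501, Rational(1, 2))) ≈ Mul(44.766, I)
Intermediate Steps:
Function('R')(j, p) = Pow(Add(4, p), 2)
Function('t')(c) = c (Function('t')(c) = Mul(c, 1) = c)
Pow(Add(Function('t')(Function('R')(Pow(4, 2), -7)), -2013), Rational(1, 2)) = Pow(Add(Pow(Add(4, -7), 2), -2013), Rational(1, 2)) = Pow(Add(Pow(-3, 2), -2013), Rational(1, 2)) = Pow(Add(9, -2013), Rational(1, 2)) = Pow(-2004, Rational(1, 2)) = Mul(2, I, Pow(501, Rational(1, 2)))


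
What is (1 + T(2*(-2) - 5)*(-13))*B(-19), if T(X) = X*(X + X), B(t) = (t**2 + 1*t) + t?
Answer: -679915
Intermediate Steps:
B(t) = t**2 + 2*t (B(t) = (t**2 + t) + t = (t + t**2) + t = t**2 + 2*t)
T(X) = 2*X**2 (T(X) = X*(2*X) = 2*X**2)
(1 + T(2*(-2) - 5)*(-13))*B(-19) = (1 + (2*(2*(-2) - 5)**2)*(-13))*(-19*(2 - 19)) = (1 + (2*(-4 - 5)**2)*(-13))*(-19*(-17)) = (1 + (2*(-9)**2)*(-13))*323 = (1 + (2*81)*(-13))*323 = (1 + 162*(-13))*323 = (1 - 2106)*323 = -2105*323 = -679915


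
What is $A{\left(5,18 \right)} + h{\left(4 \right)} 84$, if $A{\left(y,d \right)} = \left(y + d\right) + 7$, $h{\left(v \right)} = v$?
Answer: $366$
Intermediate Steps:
$A{\left(y,d \right)} = 7 + d + y$ ($A{\left(y,d \right)} = \left(d + y\right) + 7 = 7 + d + y$)
$A{\left(5,18 \right)} + h{\left(4 \right)} 84 = \left(7 + 18 + 5\right) + 4 \cdot 84 = 30 + 336 = 366$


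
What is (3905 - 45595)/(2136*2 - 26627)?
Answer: 8338/4471 ≈ 1.8649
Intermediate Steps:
(3905 - 45595)/(2136*2 - 26627) = -41690/(4272 - 26627) = -41690/(-22355) = -41690*(-1/22355) = 8338/4471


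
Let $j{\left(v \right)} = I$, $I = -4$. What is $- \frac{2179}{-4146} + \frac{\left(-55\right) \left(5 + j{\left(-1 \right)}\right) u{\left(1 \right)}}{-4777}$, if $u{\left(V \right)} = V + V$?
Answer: $\frac{10865143}{19805442} \approx 0.54859$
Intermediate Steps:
$u{\left(V \right)} = 2 V$
$j{\left(v \right)} = -4$
$- \frac{2179}{-4146} + \frac{\left(-55\right) \left(5 + j{\left(-1 \right)}\right) u{\left(1 \right)}}{-4777} = - \frac{2179}{-4146} + \frac{\left(-55\right) \left(5 - 4\right) 2 \cdot 1}{-4777} = \left(-2179\right) \left(- \frac{1}{4146}\right) + - 55 \cdot 1 \cdot 2 \left(- \frac{1}{4777}\right) = \frac{2179}{4146} + \left(-55\right) 2 \left(- \frac{1}{4777}\right) = \frac{2179}{4146} - - \frac{110}{4777} = \frac{2179}{4146} + \frac{110}{4777} = \frac{10865143}{19805442}$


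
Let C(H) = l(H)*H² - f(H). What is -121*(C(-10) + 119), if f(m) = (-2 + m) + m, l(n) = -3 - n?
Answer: -101761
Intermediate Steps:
f(m) = -2 + 2*m
C(H) = 2 - 2*H + H²*(-3 - H) (C(H) = (-3 - H)*H² - (-2 + 2*H) = H²*(-3 - H) + (2 - 2*H) = 2 - 2*H + H²*(-3 - H))
-121*(C(-10) + 119) = -121*((2 - 2*(-10) - 1*(-10)²*(3 - 10)) + 119) = -121*((2 + 20 - 1*100*(-7)) + 119) = -121*((2 + 20 + 700) + 119) = -121*(722 + 119) = -121*841 = -101761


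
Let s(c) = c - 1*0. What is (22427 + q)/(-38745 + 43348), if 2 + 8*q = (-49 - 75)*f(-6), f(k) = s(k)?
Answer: 90079/18412 ≈ 4.8924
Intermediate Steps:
s(c) = c (s(c) = c + 0 = c)
f(k) = k
q = 371/4 (q = -¼ + ((-49 - 75)*(-6))/8 = -¼ + (-124*(-6))/8 = -¼ + (⅛)*744 = -¼ + 93 = 371/4 ≈ 92.750)
(22427 + q)/(-38745 + 43348) = (22427 + 371/4)/(-38745 + 43348) = (90079/4)/4603 = (90079/4)*(1/4603) = 90079/18412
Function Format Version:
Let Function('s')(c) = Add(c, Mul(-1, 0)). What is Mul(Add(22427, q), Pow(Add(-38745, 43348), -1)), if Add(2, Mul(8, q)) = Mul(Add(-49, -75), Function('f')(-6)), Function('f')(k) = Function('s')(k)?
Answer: Rational(90079, 18412) ≈ 4.8924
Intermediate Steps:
Function('s')(c) = c (Function('s')(c) = Add(c, 0) = c)
Function('f')(k) = k
q = Rational(371, 4) (q = Add(Rational(-1, 4), Mul(Rational(1, 8), Mul(Add(-49, -75), -6))) = Add(Rational(-1, 4), Mul(Rational(1, 8), Mul(-124, -6))) = Add(Rational(-1, 4), Mul(Rational(1, 8), 744)) = Add(Rational(-1, 4), 93) = Rational(371, 4) ≈ 92.750)
Mul(Add(22427, q), Pow(Add(-38745, 43348), -1)) = Mul(Add(22427, Rational(371, 4)), Pow(Add(-38745, 43348), -1)) = Mul(Rational(90079, 4), Pow(4603, -1)) = Mul(Rational(90079, 4), Rational(1, 4603)) = Rational(90079, 18412)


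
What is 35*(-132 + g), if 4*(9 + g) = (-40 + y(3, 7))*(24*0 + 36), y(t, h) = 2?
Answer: -16905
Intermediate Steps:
g = -351 (g = -9 + ((-40 + 2)*(24*0 + 36))/4 = -9 + (-38*(0 + 36))/4 = -9 + (-38*36)/4 = -9 + (¼)*(-1368) = -9 - 342 = -351)
35*(-132 + g) = 35*(-132 - 351) = 35*(-483) = -16905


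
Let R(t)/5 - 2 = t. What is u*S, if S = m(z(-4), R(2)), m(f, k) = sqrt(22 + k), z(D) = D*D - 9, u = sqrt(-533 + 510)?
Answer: I*sqrt(966) ≈ 31.081*I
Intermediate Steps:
R(t) = 10 + 5*t
u = I*sqrt(23) (u = sqrt(-23) = I*sqrt(23) ≈ 4.7958*I)
z(D) = -9 + D**2 (z(D) = D**2 - 9 = -9 + D**2)
S = sqrt(42) (S = sqrt(22 + (10 + 5*2)) = sqrt(22 + (10 + 10)) = sqrt(22 + 20) = sqrt(42) ≈ 6.4807)
u*S = (I*sqrt(23))*sqrt(42) = I*sqrt(966)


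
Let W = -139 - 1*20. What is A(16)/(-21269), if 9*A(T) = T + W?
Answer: 143/191421 ≈ 0.00074704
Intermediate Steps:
W = -159 (W = -139 - 20 = -159)
A(T) = -53/3 + T/9 (A(T) = (T - 159)/9 = (-159 + T)/9 = -53/3 + T/9)
A(16)/(-21269) = (-53/3 + (⅑)*16)/(-21269) = (-53/3 + 16/9)*(-1/21269) = -143/9*(-1/21269) = 143/191421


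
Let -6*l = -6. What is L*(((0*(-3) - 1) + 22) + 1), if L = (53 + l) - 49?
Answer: 110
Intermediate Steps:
l = 1 (l = -⅙*(-6) = 1)
L = 5 (L = (53 + 1) - 49 = 54 - 49 = 5)
L*(((0*(-3) - 1) + 22) + 1) = 5*(((0*(-3) - 1) + 22) + 1) = 5*(((0 - 1) + 22) + 1) = 5*((-1 + 22) + 1) = 5*(21 + 1) = 5*22 = 110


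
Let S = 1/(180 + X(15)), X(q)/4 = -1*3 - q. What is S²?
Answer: 1/11664 ≈ 8.5734e-5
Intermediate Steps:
X(q) = -12 - 4*q (X(q) = 4*(-1*3 - q) = 4*(-3 - q) = -12 - 4*q)
S = 1/108 (S = 1/(180 + (-12 - 4*15)) = 1/(180 + (-12 - 60)) = 1/(180 - 72) = 1/108 ≈ 0.0092593)
S² = (1/108)² = 1/11664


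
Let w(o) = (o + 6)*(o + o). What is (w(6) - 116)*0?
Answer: 0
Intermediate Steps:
w(o) = 2*o*(6 + o) (w(o) = (6 + o)*(2*o) = 2*o*(6 + o))
(w(6) - 116)*0 = (2*6*(6 + 6) - 116)*0 = (2*6*12 - 116)*0 = (144 - 116)*0 = 28*0 = 0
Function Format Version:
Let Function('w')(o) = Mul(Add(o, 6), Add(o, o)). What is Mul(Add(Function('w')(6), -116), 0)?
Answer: 0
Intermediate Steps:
Function('w')(o) = Mul(2, o, Add(6, o)) (Function('w')(o) = Mul(Add(6, o), Mul(2, o)) = Mul(2, o, Add(6, o)))
Mul(Add(Function('w')(6), -116), 0) = Mul(Add(Mul(2, 6, Add(6, 6)), -116), 0) = Mul(Add(Mul(2, 6, 12), -116), 0) = Mul(Add(144, -116), 0) = Mul(28, 0) = 0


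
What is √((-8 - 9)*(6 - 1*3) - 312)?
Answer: 11*I*√3 ≈ 19.053*I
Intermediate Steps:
√((-8 - 9)*(6 - 1*3) - 312) = √(-17*(6 - 3) - 312) = √(-17*3 - 312) = √(-51 - 312) = √(-363) = 11*I*√3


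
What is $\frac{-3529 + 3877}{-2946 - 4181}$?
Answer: $- \frac{348}{7127} \approx -0.048828$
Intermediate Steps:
$\frac{-3529 + 3877}{-2946 - 4181} = \frac{348}{-7127} = 348 \left(- \frac{1}{7127}\right) = - \frac{348}{7127}$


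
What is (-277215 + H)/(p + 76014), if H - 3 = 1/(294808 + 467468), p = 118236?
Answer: -211312054511/148072113000 ≈ -1.4271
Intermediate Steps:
H = 2286829/762276 (H = 3 + 1/(294808 + 467468) = 3 + 1/762276 = 2286829/762276 ≈ 3.0000)
(-277215 + H)/(p + 76014) = (-277215 + 2286829/762276)/(118236 + 76014) = -211312054511/762276/194250 = -211312054511/762276*1/194250 = -211312054511/148072113000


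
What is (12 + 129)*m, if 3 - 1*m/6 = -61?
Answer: 54144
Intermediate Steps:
m = 384 (m = 18 - 6*(-61) = 18 + 366 = 384)
(12 + 129)*m = (12 + 129)*384 = 141*384 = 54144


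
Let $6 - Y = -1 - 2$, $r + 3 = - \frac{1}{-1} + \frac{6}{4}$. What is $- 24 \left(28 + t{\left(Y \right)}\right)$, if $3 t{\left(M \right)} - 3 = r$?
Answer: $-692$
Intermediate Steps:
$r = - \frac{1}{2}$ ($r = -3 + \left(- \frac{1}{-1} + \frac{6}{4}\right) = -3 + \left(\left(-1\right) \left(-1\right) + 6 \cdot \frac{1}{4}\right) = -3 + \left(1 + \frac{3}{2}\right) = -3 + \frac{5}{2} = - \frac{1}{2} \approx -0.5$)
$Y = 9$ ($Y = 6 - \left(-1 - 2\right) = 6 - -3 = 6 + 3 = 9$)
$t{\left(M \right)} = \frac{5}{6}$ ($t{\left(M \right)} = 1 + \frac{1}{3} \left(- \frac{1}{2}\right) = 1 - \frac{1}{6} = \frac{5}{6}$)
$- 24 \left(28 + t{\left(Y \right)}\right) = - 24 \left(28 + \frac{5}{6}\right) = \left(-24\right) \frac{173}{6} = -692$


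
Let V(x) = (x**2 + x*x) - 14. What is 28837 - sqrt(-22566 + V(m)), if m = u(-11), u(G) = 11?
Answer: 28837 - 3*I*sqrt(2482) ≈ 28837.0 - 149.46*I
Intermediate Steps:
m = 11
V(x) = -14 + 2*x**2 (V(x) = (x**2 + x**2) - 14 = 2*x**2 - 14 = -14 + 2*x**2)
28837 - sqrt(-22566 + V(m)) = 28837 - sqrt(-22566 + (-14 + 2*11**2)) = 28837 - sqrt(-22566 + (-14 + 2*121)) = 28837 - sqrt(-22566 + (-14 + 242)) = 28837 - sqrt(-22566 + 228) = 28837 - sqrt(-22338) = 28837 - 3*I*sqrt(2482)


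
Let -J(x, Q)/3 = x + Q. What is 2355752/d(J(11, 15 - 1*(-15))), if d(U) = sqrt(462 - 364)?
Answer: 168268*sqrt(2) ≈ 2.3797e+5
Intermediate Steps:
J(x, Q) = -3*Q - 3*x (J(x, Q) = -3*(x + Q) = -3*(Q + x) = -3*Q - 3*x)
d(U) = 7*sqrt(2) (d(U) = sqrt(98) = 7*sqrt(2))
2355752/d(J(11, 15 - 1*(-15))) = 2355752/((7*sqrt(2))) = 2355752*(sqrt(2)/14) = 168268*sqrt(2)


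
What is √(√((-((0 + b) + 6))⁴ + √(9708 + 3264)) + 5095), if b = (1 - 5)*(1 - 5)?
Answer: √(5095 + √2*√(117128 + √3243)) ≈ 74.693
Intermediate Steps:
b = 16 (b = -4*(-4) = 16)
√(√((-((0 + b) + 6))⁴ + √(9708 + 3264)) + 5095) = √(√((-((0 + 16) + 6))⁴ + √(9708 + 3264)) + 5095) = √(√((-(16 + 6))⁴ + √12972) + 5095) = √(√((-1*22)⁴ + 2*√3243) + 5095) = √(√((-22)⁴ + 2*√3243) + 5095) = √(√(234256 + 2*√3243) + 5095) = √(5095 + √(234256 + 2*√3243))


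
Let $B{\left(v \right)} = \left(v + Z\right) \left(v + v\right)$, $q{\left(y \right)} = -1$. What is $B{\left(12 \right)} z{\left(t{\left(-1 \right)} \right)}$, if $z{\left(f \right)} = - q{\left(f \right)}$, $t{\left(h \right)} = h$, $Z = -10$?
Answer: $48$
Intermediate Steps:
$z{\left(f \right)} = 1$ ($z{\left(f \right)} = \left(-1\right) \left(-1\right) = 1$)
$B{\left(v \right)} = 2 v \left(-10 + v\right)$ ($B{\left(v \right)} = \left(v - 10\right) \left(v + v\right) = \left(-10 + v\right) 2 v = 2 v \left(-10 + v\right)$)
$B{\left(12 \right)} z{\left(t{\left(-1 \right)} \right)} = 2 \cdot 12 \left(-10 + 12\right) 1 = 2 \cdot 12 \cdot 2 \cdot 1 = 48 \cdot 1 = 48$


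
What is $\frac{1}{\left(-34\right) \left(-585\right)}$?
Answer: $\frac{1}{19890} \approx 5.0277 \cdot 10^{-5}$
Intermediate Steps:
$\frac{1}{\left(-34\right) \left(-585\right)} = \frac{1}{19890}$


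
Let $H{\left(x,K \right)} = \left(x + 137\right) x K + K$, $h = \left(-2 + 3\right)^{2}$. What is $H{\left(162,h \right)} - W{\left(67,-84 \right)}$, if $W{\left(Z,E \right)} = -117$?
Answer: $48556$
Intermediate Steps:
$h = 1$ ($h = 1^{2} = 1$)
$H{\left(x,K \right)} = K + K x \left(137 + x\right)$ ($H{\left(x,K \right)} = \left(137 + x\right) x K + K = x \left(137 + x\right) K + K = K x \left(137 + x\right) + K = K + K x \left(137 + x\right)$)
$H{\left(162,h \right)} - W{\left(67,-84 \right)} = 1 \left(1 + 162^{2} + 137 \cdot 162\right) - -117 = 1 \left(1 + 26244 + 22194\right) + 117 = 1 \cdot 48439 + 117 = 48439 + 117 = 48556$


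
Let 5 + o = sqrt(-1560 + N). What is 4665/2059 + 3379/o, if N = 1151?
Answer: (-6934036*I + 4665*sqrt(409))/(2059*(sqrt(409) + 5*I)) ≈ -36.663 - 157.46*I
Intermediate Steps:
o = -5 + I*sqrt(409) (o = -5 + sqrt(-1560 + 1151) = -5 + sqrt(-409) = -5 + I*sqrt(409) ≈ -5.0 + 20.224*I)
4665/2059 + 3379/o = 4665/2059 + 3379/(-5 + I*sqrt(409))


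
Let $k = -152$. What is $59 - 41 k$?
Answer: $6291$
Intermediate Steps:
$59 - 41 k = 59 - -6232 = 59 + 6232 = 6291$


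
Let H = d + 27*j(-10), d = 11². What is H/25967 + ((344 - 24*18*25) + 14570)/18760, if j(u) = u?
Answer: 52016499/243570460 ≈ 0.21356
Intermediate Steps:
d = 121
H = -149 (H = 121 + 27*(-10) = 121 - 270 = -149)
H/25967 + ((344 - 24*18*25) + 14570)/18760 = -149/25967 + ((344 - 24*18*25) + 14570)/18760 = -149*1/25967 + ((344 - 432*25) + 14570)*(1/18760) = -149/25967 + ((344 - 10800) + 14570)*(1/18760) = -149/25967 + (-10456 + 14570)*(1/18760) = -149/25967 + 4114*(1/18760) = -149/25967 + 2057/9380 = 52016499/243570460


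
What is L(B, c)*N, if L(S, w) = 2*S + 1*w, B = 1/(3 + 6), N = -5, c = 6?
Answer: -280/9 ≈ -31.111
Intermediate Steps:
B = ⅑ (B = 1/9 = ⅑ ≈ 0.11111)
L(S, w) = w + 2*S (L(S, w) = 2*S + w = w + 2*S)
L(B, c)*N = (6 + 2*(⅑))*(-5) = (6 + 2/9)*(-5) = (56/9)*(-5) = -280/9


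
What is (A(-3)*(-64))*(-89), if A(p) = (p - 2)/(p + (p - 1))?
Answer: 28480/7 ≈ 4068.6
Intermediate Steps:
A(p) = (-2 + p)/(-1 + 2*p) (A(p) = (-2 + p)/(p + (-1 + p)) = (-2 + p)/(-1 + 2*p))
(A(-3)*(-64))*(-89) = (((-2 - 3)/(-1 + 2*(-3)))*(-64))*(-89) = ((-5/(-1 - 6))*(-64))*(-89) = ((-5/(-7))*(-64))*(-89) = (-⅐*(-5)*(-64))*(-89) = ((5/7)*(-64))*(-89) = -320/7*(-89) = 28480/7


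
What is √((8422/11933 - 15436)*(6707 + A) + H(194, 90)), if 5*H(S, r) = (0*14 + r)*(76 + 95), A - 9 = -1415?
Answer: 48*I*√5056769821634/11933 ≈ 9045.4*I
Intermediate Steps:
A = -1406 (A = 9 - 1415 = -1406)
H(S, r) = 171*r/5 (H(S, r) = ((0*14 + r)*(76 + 95))/5 = ((0 + r)*171)/5 = (r*171)/5 = (171*r)/5 = 171*r/5)
√((8422/11933 - 15436)*(6707 + A) + H(194, 90)) = √((8422/11933 - 15436)*(6707 - 1406) + (171/5)*90) = √((8422*(1/11933) - 15436)*5301 + 3078) = √((8422/11933 - 15436)*5301 + 3078) = √(-184189366/11933*5301 + 3078) = √(-976387829166/11933 + 3078) = √(-976351099392/11933) = 48*I*√5056769821634/11933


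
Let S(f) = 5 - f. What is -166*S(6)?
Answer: 166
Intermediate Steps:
-166*S(6) = -166*(5 - 1*6) = -166*(5 - 6) = -166*(-1) = 166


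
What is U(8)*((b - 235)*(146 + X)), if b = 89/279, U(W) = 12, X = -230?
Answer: 7333312/31 ≈ 2.3656e+5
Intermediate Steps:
b = 89/279 (b = 89*(1/279) = 89/279 ≈ 0.31900)
U(8)*((b - 235)*(146 + X)) = 12*((89/279 - 235)*(146 - 230)) = 12*(-65476/279*(-84)) = 12*(1833328/93) = 7333312/31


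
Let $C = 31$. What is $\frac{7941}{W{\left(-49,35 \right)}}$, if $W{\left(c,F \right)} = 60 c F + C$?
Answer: $- \frac{7941}{102869} \approx -0.077195$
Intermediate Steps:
$W{\left(c,F \right)} = 31 + 60 F c$ ($W{\left(c,F \right)} = 60 c F + 31 = 60 F c + 31 = 31 + 60 F c$)
$\frac{7941}{W{\left(-49,35 \right)}} = \frac{7941}{31 + 60 \cdot 35 \left(-49\right)} = \frac{7941}{31 - 102900} = \frac{7941}{-102869} = 7941 \left(- \frac{1}{102869}\right) = - \frac{7941}{102869}$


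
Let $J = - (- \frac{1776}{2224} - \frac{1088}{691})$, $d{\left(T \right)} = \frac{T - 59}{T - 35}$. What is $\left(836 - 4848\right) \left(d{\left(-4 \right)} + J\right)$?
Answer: $- \frac{19980393896}{1248637} \approx -16002.0$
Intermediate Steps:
$d{\left(T \right)} = \frac{-59 + T}{-35 + T}$
$J = \frac{227933}{96049}$ ($J = - (\left(-1776\right) \frac{1}{2224} - \frac{1088}{691}) = - (- \frac{111}{139} - \frac{1088}{691}) = \left(-1\right) \left(- \frac{227933}{96049}\right) = \frac{227933}{96049} \approx 2.3731$)
$\left(836 - 4848\right) \left(d{\left(-4 \right)} + J\right) = \left(836 - 4848\right) \left(\frac{-59 - 4}{-35 - 4} + \frac{227933}{96049}\right) = - 4012 \left(\frac{1}{-39} \left(-63\right) + \frac{227933}{96049}\right) = - 4012 \left(\left(- \frac{1}{39}\right) \left(-63\right) + \frac{227933}{96049}\right) = - 4012 \left(\frac{21}{13} + \frac{227933}{96049}\right) = \left(-4012\right) \frac{4980158}{1248637} = - \frac{19980393896}{1248637}$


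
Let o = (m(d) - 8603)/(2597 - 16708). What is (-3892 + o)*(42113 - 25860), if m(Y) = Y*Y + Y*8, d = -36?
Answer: -892491513501/14111 ≈ -6.3248e+7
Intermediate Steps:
m(Y) = Y² + 8*Y
o = 7595/14111 (o = (-36*(8 - 36) - 8603)/(2597 - 16708) = (-36*(-28) - 8603)/(-14111) = (1008 - 8603)*(-1/14111) = -7595*(-1/14111) = 7595/14111 ≈ 0.53823)
(-3892 + o)*(42113 - 25860) = (-3892 + 7595/14111)*(42113 - 25860) = -54912417/14111*16253 = -892491513501/14111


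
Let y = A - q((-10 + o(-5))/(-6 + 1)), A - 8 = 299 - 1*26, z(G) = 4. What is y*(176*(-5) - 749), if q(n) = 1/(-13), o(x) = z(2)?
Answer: -5952366/13 ≈ -4.5787e+5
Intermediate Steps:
o(x) = 4
q(n) = -1/13
A = 281 (A = 8 + (299 - 1*26) = 8 + (299 - 26) = 8 + 273 = 281)
y = 3654/13 (y = 281 - 1*(-1/13) = 281 + 1/13 = 3654/13 ≈ 281.08)
y*(176*(-5) - 749) = 3654*(176*(-5) - 749)/13 = 3654*(-880 - 749)/13 = (3654/13)*(-1629) = -5952366/13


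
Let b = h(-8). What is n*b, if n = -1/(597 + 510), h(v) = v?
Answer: 8/1107 ≈ 0.0072267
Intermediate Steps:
b = -8
n = -1/1107 ≈ -0.00090334
n*b = -1/1107*(-8) = 8/1107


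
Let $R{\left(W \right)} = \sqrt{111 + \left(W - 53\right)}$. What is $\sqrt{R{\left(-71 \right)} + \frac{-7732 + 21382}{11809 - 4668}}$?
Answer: $\frac{\sqrt{97474650 + 50993881 i \sqrt{13}}}{7141} \approx 1.731 + 1.0415 i$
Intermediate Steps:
$R{\left(W \right)} = \sqrt{58 + W}$ ($R{\left(W \right)} = \sqrt{111 + \left(W - 53\right)} = \sqrt{111 + \left(-53 + W\right)} = \sqrt{58 + W}$)
$\sqrt{R{\left(-71 \right)} + \frac{-7732 + 21382}{11809 - 4668}} = \sqrt{\sqrt{58 - 71} + \frac{-7732 + 21382}{11809 - 4668}} = \sqrt{\sqrt{-13} + \frac{13650}{7141}} = \sqrt{i \sqrt{13} + 13650 \cdot \frac{1}{7141}} = \sqrt{i \sqrt{13} + \frac{13650}{7141}} = \sqrt{\frac{13650}{7141} + i \sqrt{13}}$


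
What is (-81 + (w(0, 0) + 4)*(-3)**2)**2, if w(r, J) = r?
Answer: 2025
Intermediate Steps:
(-81 + (w(0, 0) + 4)*(-3)**2)**2 = (-81 + (0 + 4)*(-3)**2)**2 = (-81 + 4*9)**2 = (-81 + 36)**2 = (-45)**2 = 2025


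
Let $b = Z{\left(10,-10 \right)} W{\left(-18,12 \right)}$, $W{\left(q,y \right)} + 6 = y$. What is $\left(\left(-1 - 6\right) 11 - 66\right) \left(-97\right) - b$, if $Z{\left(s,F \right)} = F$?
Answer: $13931$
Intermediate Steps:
$W{\left(q,y \right)} = -6 + y$
$b = -60$ ($b = - 10 \left(-6 + 12\right) = \left(-10\right) 6 = -60$)
$\left(\left(-1 - 6\right) 11 - 66\right) \left(-97\right) - b = \left(\left(-1 - 6\right) 11 - 66\right) \left(-97\right) - -60 = \left(\left(-1 - 6\right) 11 - 66\right) \left(-97\right) + 60 = \left(\left(-7\right) 11 - 66\right) \left(-97\right) + 60 = \left(-77 - 66\right) \left(-97\right) + 60 = \left(-143\right) \left(-97\right) + 60 = 13871 + 60 = 13931$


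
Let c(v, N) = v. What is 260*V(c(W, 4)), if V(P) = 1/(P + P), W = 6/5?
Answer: 325/3 ≈ 108.33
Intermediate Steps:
W = 6/5 (W = 6*(⅕) = 6/5 ≈ 1.2000)
V(P) = 1/(2*P)
260*V(c(W, 4)) = 260*(1/(2*(6/5))) = 260*((½)*(⅚)) = 260*(5/12) = 325/3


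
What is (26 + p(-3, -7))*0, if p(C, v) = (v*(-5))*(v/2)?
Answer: 0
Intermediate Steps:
p(C, v) = -5*v²/2 (p(C, v) = (-5*v)*(v*(½)) = (-5*v)*(v/2) = -5*v²/2)
(26 + p(-3, -7))*0 = (26 - 5/2*(-7)²)*0 = (26 - 5/2*49)*0 = (26 - 245/2)*0 = -193/2*0 = 0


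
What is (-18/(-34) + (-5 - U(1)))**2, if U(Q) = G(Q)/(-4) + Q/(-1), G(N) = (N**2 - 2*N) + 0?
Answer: 64009/4624 ≈ 13.843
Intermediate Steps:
G(N) = N**2 - 2*N
U(Q) = -Q - Q*(-2 + Q)/4 (U(Q) = (Q*(-2 + Q))/(-4) + Q/(-1) = (Q*(-2 + Q))*(-1/4) + Q*(-1) = -Q*(-2 + Q)/4 - Q = -Q - Q*(-2 + Q)/4)
(-18/(-34) + (-5 - U(1)))**2 = (-18/(-34) + (-5 - (-2 - 1*1)/4))**2 = (-18*(-1/34) + (-5 - (-2 - 1)/4))**2 = (9/17 + (-5 - (-3)/4))**2 = (9/17 + (-5 - 1*(-3/4)))**2 = (9/17 + (-5 + 3/4))**2 = (9/17 - 17/4)**2 = (-253/68)**2 = 64009/4624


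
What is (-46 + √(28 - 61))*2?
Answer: -92 + 2*I*√33 ≈ -92.0 + 11.489*I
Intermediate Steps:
(-46 + √(28 - 61))*2 = (-46 + √(-33))*2 = (-46 + I*√33)*2 = -92 + 2*I*√33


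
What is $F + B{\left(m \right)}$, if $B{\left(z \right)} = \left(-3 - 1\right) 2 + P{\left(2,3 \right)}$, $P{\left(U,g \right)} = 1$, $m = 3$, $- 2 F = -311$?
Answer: $\frac{297}{2} \approx 148.5$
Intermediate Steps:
$F = \frac{311}{2}$ ($F = \left(- \frac{1}{2}\right) \left(-311\right) = \frac{311}{2} \approx 155.5$)
$B{\left(z \right)} = -7$ ($B{\left(z \right)} = \left(-3 - 1\right) 2 + 1 = \left(-4\right) 2 + 1 = -8 + 1 = -7$)
$F + B{\left(m \right)} = \frac{311}{2} - 7 = \frac{297}{2}$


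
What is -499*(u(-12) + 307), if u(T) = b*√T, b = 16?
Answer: -153193 - 15968*I*√3 ≈ -1.5319e+5 - 27657.0*I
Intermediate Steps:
u(T) = 16*√T
-499*(u(-12) + 307) = -499*(16*√(-12) + 307) = -499*(16*(2*I*√3) + 307) = -499*(32*I*√3 + 307) = -499*(307 + 32*I*√3) = -153193 - 15968*I*√3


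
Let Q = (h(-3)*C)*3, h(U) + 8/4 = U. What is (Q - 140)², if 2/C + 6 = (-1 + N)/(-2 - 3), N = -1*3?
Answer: 3045025/169 ≈ 18018.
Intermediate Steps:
N = -3
C = -5/13 (C = 2/(-6 + (-1 - 3)/(-2 - 3)) = 2/(-6 - 4/(-5)) = 2/(-6 - 4*(-⅕)) = 2/(-6 + ⅘) = 2/(-26/5) = 2*(-5/26) = -5/13 ≈ -0.38462)
h(U) = -2 + U
Q = 75/13 (Q = ((-2 - 3)*(-5/13))*3 = -5*(-5/13)*3 = (25/13)*3 = 75/13 ≈ 5.7692)
(Q - 140)² = (75/13 - 140)² = (-1745/13)² = 3045025/169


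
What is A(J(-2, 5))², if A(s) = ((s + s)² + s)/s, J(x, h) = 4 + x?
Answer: 81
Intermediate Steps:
A(s) = (s + 4*s²)/s (A(s) = ((2*s)² + s)/s = (4*s² + s)/s = (s + 4*s²)/s)
A(J(-2, 5))² = (1 + 4*(4 - 2))² = (1 + 4*2)² = (1 + 8)² = 9² = 81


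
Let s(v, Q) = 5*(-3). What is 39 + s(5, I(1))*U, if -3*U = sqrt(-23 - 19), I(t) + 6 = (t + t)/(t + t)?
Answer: 39 + 5*I*sqrt(42) ≈ 39.0 + 32.404*I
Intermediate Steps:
I(t) = -5 (I(t) = -6 + (t + t)/(t + t) = -6 + (2*t)/((2*t)) = -6 + (2*t)*(1/(2*t)) = -6 + 1 = -5)
U = -I*sqrt(42)/3 (U = -sqrt(-23 - 19)/3 = -I*sqrt(42)/3 ≈ -2.1602*I)
s(v, Q) = -15
39 + s(5, I(1))*U = 39 - (-5)*I*sqrt(42) = 39 + 5*I*sqrt(42)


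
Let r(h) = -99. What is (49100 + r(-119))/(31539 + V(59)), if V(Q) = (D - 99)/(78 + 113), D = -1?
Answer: 9359191/6023849 ≈ 1.5537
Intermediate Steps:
V(Q) = -100/191 (V(Q) = (-1 - 99)/(78 + 113) = -100/191)
(49100 + r(-119))/(31539 + V(59)) = (49100 - 99)/(31539 - 100/191) = 49001/(6023849/191) = 49001*(191/6023849) = 9359191/6023849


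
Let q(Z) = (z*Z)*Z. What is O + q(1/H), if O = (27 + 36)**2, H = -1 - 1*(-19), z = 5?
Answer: 1285961/324 ≈ 3969.0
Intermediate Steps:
H = 18 (H = -1 + 19 = 18)
q(Z) = 5*Z**2 (q(Z) = (5*Z)*Z = 5*Z**2)
O = 3969 (O = 63**2 = 3969)
O + q(1/H) = 3969 + 5*(1/18)**2 = 3969 + 5*(1/324) = 3969 + 5/324 = 1285961/324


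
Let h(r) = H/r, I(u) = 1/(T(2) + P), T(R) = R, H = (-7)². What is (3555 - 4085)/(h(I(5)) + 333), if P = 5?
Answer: -265/338 ≈ -0.78402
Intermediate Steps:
H = 49
I(u) = ⅐ (I(u) = 1/(2 + 5) = 1/7 = ⅐)
h(r) = 49/r
(3555 - 4085)/(h(I(5)) + 333) = (3555 - 4085)/(49/(⅐) + 333) = -530/(49*7 + 333) = -530/(343 + 333) = -530/676 = -530*1/676 = -265/338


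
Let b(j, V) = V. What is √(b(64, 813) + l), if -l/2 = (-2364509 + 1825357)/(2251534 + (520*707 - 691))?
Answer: √5577119989600789/2618483 ≈ 28.520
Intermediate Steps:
l = 1078304/2618483 (l = -2*(-2364509 + 1825357)/(2251534 + (520*707 - 691)) = -(-1078304)/(2251534 + (367640 - 691)) = -(-1078304)/(2251534 + 366949) = -(-1078304)/2618483 = -2*(-539152/2618483) = 1078304/2618483 ≈ 0.41180)
√(b(64, 813) + l) = √(813 + 1078304/2618483) = √(2129904983/2618483) = √5577119989600789/2618483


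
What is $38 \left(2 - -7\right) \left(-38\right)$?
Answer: $-12996$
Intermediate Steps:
$38 \left(2 - -7\right) \left(-38\right) = 38 \left(2 + 7\right) \left(-38\right) = 38 \cdot 9 \left(-38\right) = 342 \left(-38\right) = -12996$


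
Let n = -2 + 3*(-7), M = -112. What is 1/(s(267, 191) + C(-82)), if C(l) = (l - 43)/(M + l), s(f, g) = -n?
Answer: 194/4587 ≈ 0.042293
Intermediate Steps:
n = -23 (n = -2 - 21 = -23)
s(f, g) = 23 (s(f, g) = -1*(-23) = 23)
C(l) = (-43 + l)/(-112 + l) (C(l) = (l - 43)/(-112 + l) = (-43 + l)/(-112 + l))
1/(s(267, 191) + C(-82)) = 1/(23 + (-43 - 82)/(-112 - 82)) = 1/(23 - 125/(-194)) = 1/(23 - 1/194*(-125)) = 1/(23 + 125/194) = 1/(4587/194) = 194/4587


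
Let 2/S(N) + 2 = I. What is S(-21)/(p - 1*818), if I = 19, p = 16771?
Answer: 2/271201 ≈ 7.3746e-6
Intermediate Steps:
S(N) = 2/17 (S(N) = 2/(-2 + 19) = 2/17)
S(-21)/(p - 1*818) = 2/(17*(16771 - 1*818)) = 2/(17*(16771 - 818)) = (2/17)/15953 = (2/17)*(1/15953) = 2/271201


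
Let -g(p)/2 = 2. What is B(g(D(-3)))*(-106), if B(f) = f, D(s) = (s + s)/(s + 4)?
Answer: 424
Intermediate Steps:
D(s) = 2*s/(4 + s) (D(s) = (2*s)/(4 + s) = 2*s/(4 + s))
g(p) = -4 (g(p) = -2*2 = -4)
B(g(D(-3)))*(-106) = -4*(-106) = 424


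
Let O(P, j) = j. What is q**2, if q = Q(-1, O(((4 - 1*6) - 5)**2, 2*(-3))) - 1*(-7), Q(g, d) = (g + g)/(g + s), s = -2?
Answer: 529/9 ≈ 58.778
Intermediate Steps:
Q(g, d) = 2*g/(-2 + g) (Q(g, d) = (g + g)/(g - 2) = (2*g)/(-2 + g) = 2*g/(-2 + g))
q = 23/3 (q = 2*(-1)/(-2 - 1) - 1*(-7) = 2*(-1)/(-3) + 7 = 2*(-1)*(-1/3) + 7 = 2/3 + 7 = 23/3 ≈ 7.6667)
q**2 = (23/3)**2 = 529/9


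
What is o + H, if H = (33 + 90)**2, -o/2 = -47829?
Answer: 110787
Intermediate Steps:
o = 95658 (o = -2*(-47829) = 95658)
H = 15129 (H = 123**2 = 15129)
o + H = 95658 + 15129 = 110787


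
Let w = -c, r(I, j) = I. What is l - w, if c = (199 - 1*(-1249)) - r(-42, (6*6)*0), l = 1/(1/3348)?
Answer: 4838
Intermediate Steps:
l = 3348 (l = 1/(1/3348) = 3348)
c = 1490 (c = (199 - 1*(-1249)) - 1*(-42) = (199 + 1249) + 42 = 1448 + 42 = 1490)
w = -1490 (w = -1*1490 = -1490)
l - w = 3348 - 1*(-1490) = 3348 + 1490 = 4838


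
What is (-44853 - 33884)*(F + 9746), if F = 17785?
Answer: -2167708347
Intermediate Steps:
(-44853 - 33884)*(F + 9746) = (-44853 - 33884)*(17785 + 9746) = -78737*27531 = -2167708347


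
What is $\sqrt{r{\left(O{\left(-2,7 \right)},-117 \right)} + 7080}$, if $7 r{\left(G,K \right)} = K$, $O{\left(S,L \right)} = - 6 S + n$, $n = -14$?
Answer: $\frac{\sqrt{346101}}{7} \approx 84.043$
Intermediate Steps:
$O{\left(S,L \right)} = -14 - 6 S$ ($O{\left(S,L \right)} = - 6 S - 14 = -14 - 6 S$)
$r{\left(G,K \right)} = \frac{K}{7}$
$\sqrt{r{\left(O{\left(-2,7 \right)},-117 \right)} + 7080} = \sqrt{\frac{1}{7} \left(-117\right) + 7080} = \sqrt{- \frac{117}{7} + 7080} = \sqrt{\frac{49443}{7}} = \frac{\sqrt{346101}}{7}$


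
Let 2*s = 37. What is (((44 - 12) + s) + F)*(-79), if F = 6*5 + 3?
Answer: -13193/2 ≈ -6596.5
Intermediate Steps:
s = 37/2 (s = (½)*37 = 37/2 ≈ 18.500)
F = 33 (F = 30 + 3 = 33)
(((44 - 12) + s) + F)*(-79) = (((44 - 12) + 37/2) + 33)*(-79) = ((32 + 37/2) + 33)*(-79) = (101/2 + 33)*(-79) = (167/2)*(-79) = -13193/2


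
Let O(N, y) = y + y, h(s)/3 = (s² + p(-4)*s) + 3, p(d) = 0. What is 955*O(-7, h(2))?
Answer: 40110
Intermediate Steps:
h(s) = 9 + 3*s² (h(s) = 3*((s² + 0*s) + 3) = 3*((s² + 0) + 3) = 3*(s² + 3) = 3*(3 + s²) = 9 + 3*s²)
O(N, y) = 2*y
955*O(-7, h(2)) = 955*(2*(9 + 3*2²)) = 955*(2*(9 + 3*4)) = 955*(2*(9 + 12)) = 955*(2*21) = 955*42 = 40110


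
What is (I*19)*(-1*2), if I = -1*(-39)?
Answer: -1482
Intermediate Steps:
I = 39
(I*19)*(-1*2) = (39*19)*(-1*2) = 741*(-2) = -1482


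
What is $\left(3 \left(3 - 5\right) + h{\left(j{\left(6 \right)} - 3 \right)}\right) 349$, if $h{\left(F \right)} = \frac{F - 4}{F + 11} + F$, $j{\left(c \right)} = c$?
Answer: $- \frac{15007}{14} \approx -1071.9$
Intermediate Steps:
$h{\left(F \right)} = F + \frac{-4 + F}{11 + F}$ ($h{\left(F \right)} = \frac{-4 + F}{11 + F} + F = F + \frac{-4 + F}{11 + F}$)
$\left(3 \left(3 - 5\right) + h{\left(j{\left(6 \right)} - 3 \right)}\right) 349 = \left(3 \left(3 - 5\right) + \frac{-4 + \left(6 - 3\right)^{2} + 12 \left(6 - 3\right)}{11 + \left(6 - 3\right)}\right) 349 = \left(3 \left(-2\right) + \frac{-4 + \left(6 - 3\right)^{2} + 12 \left(6 - 3\right)}{11 + \left(6 - 3\right)}\right) 349 = \left(-6 + \frac{-4 + 3^{2} + 12 \cdot 3}{11 + 3}\right) 349 = \left(-6 + \frac{-4 + 9 + 36}{14}\right) 349 = \left(-6 + \frac{1}{14} \cdot 41\right) 349 = \left(-6 + \frac{41}{14}\right) 349 = \left(- \frac{43}{14}\right) 349 = - \frac{15007}{14}$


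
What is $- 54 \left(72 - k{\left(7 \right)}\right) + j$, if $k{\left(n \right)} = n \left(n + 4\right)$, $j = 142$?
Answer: $412$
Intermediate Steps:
$k{\left(n \right)} = n \left(4 + n\right)$
$- 54 \left(72 - k{\left(7 \right)}\right) + j = - 54 \left(72 - 7 \left(4 + 7\right)\right) + 142 = - 54 \left(72 - 7 \cdot 11\right) + 142 = - 54 \left(72 - 77\right) + 142 = \left(-54\right) \left(-5\right) + 142 = 270 + 142 = 412$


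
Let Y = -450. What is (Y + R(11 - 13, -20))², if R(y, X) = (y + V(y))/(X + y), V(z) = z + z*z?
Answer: 202500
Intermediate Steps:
V(z) = z + z²
R(y, X) = (y + y*(1 + y))/(X + y)
(Y + R(11 - 13, -20))² = (-450 + (11 - 13)*(2 + (11 - 13))/(-20 + (11 - 13)))² = (-450 - 2*(2 - 2)/(-20 - 2))² = (-450 - 2*0/(-22))² = (-450 - 2*(-1/22)*0)² = (-450 + 0)² = (-450)² = 202500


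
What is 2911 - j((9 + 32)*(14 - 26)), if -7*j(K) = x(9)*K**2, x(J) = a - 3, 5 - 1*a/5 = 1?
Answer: 4135465/7 ≈ 5.9078e+5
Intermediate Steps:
a = 20 (a = 25 - 5*1 = 25 - 5 = 20)
x(J) = 17 (x(J) = 20 - 3 = 17)
j(K) = -17*K**2/7
2911 - j((9 + 32)*(14 - 26)) = 2911 - (-17)*((9 + 32)*(14 - 26))**2/7 = 2911 - (-17)*(41*(-12))**2/7 = 2911 - (-17)*(-492)**2/7 = 2911 - (-17)*242064/7 = 2911 - 1*(-4115088/7) = 2911 + 4115088/7 = 4135465/7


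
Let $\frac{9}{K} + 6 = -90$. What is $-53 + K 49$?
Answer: $- \frac{1843}{32} \approx -57.594$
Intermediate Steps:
$K = - \frac{3}{32}$ ($K = \frac{9}{-6 - 90} = \frac{9}{-96} = 9 \left(- \frac{1}{96}\right) = - \frac{3}{32} \approx -0.09375$)
$-53 + K 49 = -53 - \frac{147}{32} = - \frac{1843}{32}$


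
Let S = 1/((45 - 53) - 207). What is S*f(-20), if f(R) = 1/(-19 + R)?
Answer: 1/8385 ≈ 0.00011926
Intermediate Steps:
S = -1/215 (S = 1/(-8 - 207) = 1/(-215) = -1/215 ≈ -0.0046512)
S*f(-20) = -1/(215*(-19 - 20)) = -1/215/(-39) = -1/215*(-1/39) = 1/8385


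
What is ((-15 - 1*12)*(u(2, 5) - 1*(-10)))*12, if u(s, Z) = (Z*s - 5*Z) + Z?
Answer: 0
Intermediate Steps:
u(s, Z) = -4*Z + Z*s (u(s, Z) = (-5*Z + Z*s) + Z = -4*Z + Z*s)
((-15 - 1*12)*(u(2, 5) - 1*(-10)))*12 = ((-15 - 1*12)*(5*(-4 + 2) - 1*(-10)))*12 = ((-15 - 12)*(5*(-2) + 10))*12 = -27*(-10 + 10)*12 = -27*0*12 = 0*12 = 0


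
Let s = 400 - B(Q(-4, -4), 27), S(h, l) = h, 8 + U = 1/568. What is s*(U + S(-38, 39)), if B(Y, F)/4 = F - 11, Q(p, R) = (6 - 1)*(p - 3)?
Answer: -1097334/71 ≈ -15455.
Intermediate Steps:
U = -4543/568 (U = -8 + 1/568 = -4543/568 ≈ -7.9982)
Q(p, R) = -15 + 5*p (Q(p, R) = 5*(-3 + p) = -15 + 5*p)
B(Y, F) = -44 + 4*F (B(Y, F) = 4*(F - 11) = 4*(-11 + F) = -44 + 4*F)
s = 336 (s = 400 - (-44 + 4*27) = 400 - (-44 + 108) = 400 - 1*64 = 400 - 64 = 336)
s*(U + S(-38, 39)) = 336*(-4543/568 - 38) = 336*(-26127/568) = -1097334/71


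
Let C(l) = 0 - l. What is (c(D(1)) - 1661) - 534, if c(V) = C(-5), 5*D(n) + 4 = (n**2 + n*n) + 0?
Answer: -2190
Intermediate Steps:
D(n) = -4/5 + 2*n**2/5 (D(n) = -4/5 + ((n**2 + n*n) + 0)/5 = -4/5 + ((n**2 + n**2) + 0)/5 = -4/5 + (2*n**2 + 0)/5 = -4/5 + (2*n**2)/5 = -4/5 + 2*n**2/5)
C(l) = -l
c(V) = 5 (c(V) = -1*(-5) = 5)
(c(D(1)) - 1661) - 534 = (5 - 1661) - 534 = -1656 - 534 = -2190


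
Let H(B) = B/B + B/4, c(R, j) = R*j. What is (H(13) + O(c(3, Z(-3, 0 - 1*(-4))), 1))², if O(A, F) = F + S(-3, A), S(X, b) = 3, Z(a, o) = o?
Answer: 1089/16 ≈ 68.063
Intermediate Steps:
O(A, F) = 3 + F (O(A, F) = F + 3 = 3 + F)
H(B) = 1 + B/4 (H(B) = 1 + B*(¼) = 1 + B/4)
(H(13) + O(c(3, Z(-3, 0 - 1*(-4))), 1))² = ((1 + (¼)*13) + (3 + 1))² = ((1 + 13/4) + 4)² = (17/4 + 4)² = (33/4)² = 1089/16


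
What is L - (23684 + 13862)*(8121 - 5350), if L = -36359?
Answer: -104076325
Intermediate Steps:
L - (23684 + 13862)*(8121 - 5350) = -36359 - (23684 + 13862)*(8121 - 5350) = -36359 - 37546*2771 = -36359 - 1*104039966 = -36359 - 104039966 = -104076325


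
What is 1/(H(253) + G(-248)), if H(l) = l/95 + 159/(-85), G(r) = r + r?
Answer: -323/159952 ≈ -0.0020194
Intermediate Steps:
G(r) = 2*r
H(l) = -159/85 + l/95 (H(l) = l*(1/95) + 159*(-1/85) = l/95 - 159/85 = -159/85 + l/95)
1/(H(253) + G(-248)) = 1/((-159/85 + (1/95)*253) + 2*(-248)) = 1/((-159/85 + 253/95) - 496) = 1/(256/323 - 496) = 1/(-159952/323) = -323/159952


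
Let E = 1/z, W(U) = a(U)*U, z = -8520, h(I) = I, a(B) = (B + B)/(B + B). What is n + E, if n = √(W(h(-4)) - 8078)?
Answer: -1/8520 + 3*I*√898 ≈ -0.00011737 + 89.9*I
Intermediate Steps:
a(B) = 1 (a(B) = (2*B)/((2*B)) = (2*B)*(1/(2*B)) = 1)
W(U) = U (W(U) = 1*U = U)
n = 3*I*√898 (n = √(-4 - 8078) = √(-8082) = 3*I*√898 ≈ 89.9*I)
E = -1/8520 (E = 1/(-8520) = -1/8520 ≈ -0.00011737)
n + E = 3*I*√898 - 1/8520 = -1/8520 + 3*I*√898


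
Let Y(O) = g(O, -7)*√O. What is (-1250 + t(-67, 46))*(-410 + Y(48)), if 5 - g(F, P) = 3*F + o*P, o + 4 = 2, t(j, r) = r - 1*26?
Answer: 504300 + 752760*√3 ≈ 1.8081e+6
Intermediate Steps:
t(j, r) = -26 + r (t(j, r) = r - 26 = -26 + r)
o = -2 (o = -4 + 2 = -2)
g(F, P) = 5 - 3*F + 2*P (g(F, P) = 5 - (3*F - 2*P) = 5 - (-2*P + 3*F) = 5 + (-3*F + 2*P) = 5 - 3*F + 2*P)
Y(O) = √O*(-9 - 3*O) (Y(O) = (5 - 3*O + 2*(-7))*√O = (5 - 3*O - 14)*√O = (-9 - 3*O)*√O = √O*(-9 - 3*O))
(-1250 + t(-67, 46))*(-410 + Y(48)) = (-1250 + (-26 + 46))*(-410 + 3*√48*(-3 - 1*48)) = (-1250 + 20)*(-410 + 3*(4*√3)*(-3 - 48)) = -1230*(-410 + 3*(4*√3)*(-51)) = -1230*(-410 - 612*√3) = 504300 + 752760*√3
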